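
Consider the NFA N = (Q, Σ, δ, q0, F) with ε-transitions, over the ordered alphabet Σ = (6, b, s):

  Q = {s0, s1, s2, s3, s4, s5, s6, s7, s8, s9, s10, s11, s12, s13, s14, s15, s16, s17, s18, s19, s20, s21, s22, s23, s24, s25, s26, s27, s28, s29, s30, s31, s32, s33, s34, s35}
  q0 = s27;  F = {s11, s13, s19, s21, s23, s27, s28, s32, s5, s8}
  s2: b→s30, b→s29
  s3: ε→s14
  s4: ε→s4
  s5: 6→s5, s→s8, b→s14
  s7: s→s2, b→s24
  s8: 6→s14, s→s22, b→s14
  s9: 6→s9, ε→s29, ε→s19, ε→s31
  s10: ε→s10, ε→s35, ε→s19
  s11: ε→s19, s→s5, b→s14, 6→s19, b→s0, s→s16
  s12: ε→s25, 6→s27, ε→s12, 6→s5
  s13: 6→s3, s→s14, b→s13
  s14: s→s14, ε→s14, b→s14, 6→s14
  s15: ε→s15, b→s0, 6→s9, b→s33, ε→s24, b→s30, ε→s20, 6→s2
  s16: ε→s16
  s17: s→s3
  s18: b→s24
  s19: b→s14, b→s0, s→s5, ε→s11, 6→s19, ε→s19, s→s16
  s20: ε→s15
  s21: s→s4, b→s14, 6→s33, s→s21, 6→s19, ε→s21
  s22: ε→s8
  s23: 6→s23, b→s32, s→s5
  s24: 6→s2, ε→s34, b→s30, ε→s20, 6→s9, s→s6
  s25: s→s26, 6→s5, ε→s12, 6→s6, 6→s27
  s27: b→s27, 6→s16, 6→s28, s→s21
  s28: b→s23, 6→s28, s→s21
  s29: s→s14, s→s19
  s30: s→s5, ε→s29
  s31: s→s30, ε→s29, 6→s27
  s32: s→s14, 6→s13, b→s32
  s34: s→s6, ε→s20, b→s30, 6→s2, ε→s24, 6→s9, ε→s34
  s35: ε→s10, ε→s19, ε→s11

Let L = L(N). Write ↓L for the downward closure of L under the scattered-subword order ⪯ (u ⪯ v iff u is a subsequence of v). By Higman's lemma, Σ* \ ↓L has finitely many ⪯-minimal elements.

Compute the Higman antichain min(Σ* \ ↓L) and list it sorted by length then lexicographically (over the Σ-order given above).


min(Σ*\↓L) = [sb, 6bbs, 6bb66, 6bss6, s6ss6].

|Q|=36, |F|=10, |δ|=103 (32 ε).
min D↑ (10 st, q0=0, F={5}): 0:6→1,b→0,s→2 1:6→1,b→3,s→2 2:6→4,b→5,s→2 3:6→3,b→6,s→7 4:6→4,b→5,s→7 5:6→5,b→5,s→5 6:6→8,b→6,s→5 7:6→7,b→5,s→9 8:6→5,b→8,s→5 9:6→5,b→5,s→9 (ε-aug+det+¬).
'sb': |S_i|=[17, 11, 2] end={s0,s14} ∉↓L; 2/2 single-dels accept.
'6bbs': N↓-sim [17, 16, 9, 4, 1] end={s14} ∉↓L; 4/4 single-dels accept.
'6bb66': N↓-sim [17, 16, 9, 4, 3, 2] end={s14,s3} rej; 5/5 deletions ∈↓L.
'6bss6': N↓-sim [17, 16, 9, 4, 3, 1] end={s14} ∉↓L; 5/5 single-dels accept.
's6ss6': N↓-sim [17, 11, 9, 5, 3, 1] end={s14} ∉↓L; 5/5 del acc.
5 words, ⪯-incomp.


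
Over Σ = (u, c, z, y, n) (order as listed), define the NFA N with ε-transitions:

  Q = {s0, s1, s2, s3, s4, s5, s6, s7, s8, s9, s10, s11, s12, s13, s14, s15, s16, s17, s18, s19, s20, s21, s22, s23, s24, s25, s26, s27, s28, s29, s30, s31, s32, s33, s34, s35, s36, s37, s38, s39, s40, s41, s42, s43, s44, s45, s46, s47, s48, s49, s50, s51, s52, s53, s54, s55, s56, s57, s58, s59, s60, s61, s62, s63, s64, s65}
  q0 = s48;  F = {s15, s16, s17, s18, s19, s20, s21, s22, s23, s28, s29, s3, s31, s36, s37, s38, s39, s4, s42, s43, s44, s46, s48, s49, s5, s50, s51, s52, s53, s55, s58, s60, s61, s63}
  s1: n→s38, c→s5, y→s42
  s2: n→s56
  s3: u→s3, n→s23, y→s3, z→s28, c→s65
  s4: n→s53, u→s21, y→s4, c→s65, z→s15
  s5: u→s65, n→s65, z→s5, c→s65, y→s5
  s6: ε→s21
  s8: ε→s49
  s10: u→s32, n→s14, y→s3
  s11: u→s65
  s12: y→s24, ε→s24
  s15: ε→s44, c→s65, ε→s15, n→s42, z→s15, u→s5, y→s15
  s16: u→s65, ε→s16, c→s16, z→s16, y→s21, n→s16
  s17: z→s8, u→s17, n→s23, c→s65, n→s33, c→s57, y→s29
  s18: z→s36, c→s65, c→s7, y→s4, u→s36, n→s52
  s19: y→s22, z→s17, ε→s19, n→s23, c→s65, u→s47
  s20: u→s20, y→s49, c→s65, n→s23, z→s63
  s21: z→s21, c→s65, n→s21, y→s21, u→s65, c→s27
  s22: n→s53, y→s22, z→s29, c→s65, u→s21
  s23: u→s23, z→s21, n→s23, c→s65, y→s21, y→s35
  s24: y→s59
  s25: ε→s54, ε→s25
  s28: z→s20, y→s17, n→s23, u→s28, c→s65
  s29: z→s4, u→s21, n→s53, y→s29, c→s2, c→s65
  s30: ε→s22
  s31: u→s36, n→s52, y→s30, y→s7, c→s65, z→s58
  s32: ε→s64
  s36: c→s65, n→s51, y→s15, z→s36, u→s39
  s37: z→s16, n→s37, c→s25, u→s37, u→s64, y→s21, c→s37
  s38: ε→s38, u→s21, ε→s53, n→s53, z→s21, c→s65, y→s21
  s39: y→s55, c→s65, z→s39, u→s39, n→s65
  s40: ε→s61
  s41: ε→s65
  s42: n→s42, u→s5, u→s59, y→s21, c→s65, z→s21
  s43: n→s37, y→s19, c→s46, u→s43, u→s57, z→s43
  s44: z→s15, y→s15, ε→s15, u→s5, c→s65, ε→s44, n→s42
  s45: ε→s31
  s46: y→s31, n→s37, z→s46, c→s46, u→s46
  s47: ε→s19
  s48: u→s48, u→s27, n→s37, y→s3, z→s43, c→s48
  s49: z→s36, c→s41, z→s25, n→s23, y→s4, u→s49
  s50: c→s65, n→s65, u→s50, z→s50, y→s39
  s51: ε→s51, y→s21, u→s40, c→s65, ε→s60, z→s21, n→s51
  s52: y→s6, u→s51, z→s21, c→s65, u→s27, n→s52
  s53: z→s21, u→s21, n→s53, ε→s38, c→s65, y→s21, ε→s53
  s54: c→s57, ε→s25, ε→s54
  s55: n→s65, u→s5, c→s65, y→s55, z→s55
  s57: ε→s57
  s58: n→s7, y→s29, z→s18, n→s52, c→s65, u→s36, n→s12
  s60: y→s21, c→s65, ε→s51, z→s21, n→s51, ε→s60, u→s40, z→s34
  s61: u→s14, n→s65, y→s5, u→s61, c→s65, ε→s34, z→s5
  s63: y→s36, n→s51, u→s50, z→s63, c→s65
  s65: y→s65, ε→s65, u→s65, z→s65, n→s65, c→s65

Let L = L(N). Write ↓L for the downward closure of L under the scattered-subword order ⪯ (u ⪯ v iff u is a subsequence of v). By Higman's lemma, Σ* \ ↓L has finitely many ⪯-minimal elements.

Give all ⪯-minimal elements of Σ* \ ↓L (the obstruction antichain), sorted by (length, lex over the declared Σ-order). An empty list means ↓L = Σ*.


|Q|=66, |F|=34, |δ|=234 (30 ε).
min D↑ (32 st, q0=0, F={6}): 0:u→0,c→0,z→1,y→2,n→3 1:u→1,c→4,z→1,y→5,n→3 2:u→2,c→6,z→7,y→2,n→8 3:u→3,c→3,z→9,y→10,n→3 4:u→4,c→4,z→4,y→11,n→3 5:u→5,c→6,z→12,y→13,n→8 6:u→6,c→6,z→6,y→6,n→6 7:u→7,c→6,z→14,y→12,n→8 8:u→8,c→6,z→10,y→10,n→8 9:u→6,c→9,z→9,y→10,n→9 10:u→6,c→6,z→10,y→10,n→10 11:u→15,c→6,z→16,y→13,n→17 12:u→12,c→6,z→18,y→19,n→8 13:u→10,c→6,z→19,y→13,n→20 14:u→14,c→6,z→21,y→18,n→8 15:u→22,c→6,z→15,y→23,n→24 16:u→15,c→6,z→25,y→19,n→17 17:u→24,c→6,z→10,y→10,n→17 18:u→18,c→6,z→15,y→26,n→8 19:u→10,c→6,z→26,y→19,n→20 20:u→10,c→6,z→10,y→10,n→20 21:u→27,c→6,z→21,y→15,n→24 22:u→22,c→6,z→22,y→28,n→6 23:u→29,c→6,z→23,y→23,n→30 24:u→31,c→6,z→10,y→10,n→24 25:u→15,c→6,z→15,y→26,n→17 26:u→10,c→6,z→23,y→26,n→20 27:u→27,c→6,z→27,y→22,n→6 28:u→29,c→6,z→28,y→28,n→6 29:u→6,c→6,z→29,y→29,n→6 30:u→29,c→6,z→10,y→10,n→30 31:u→31,c→6,z→29,y→29,n→6.
'yc': run [56, 50, 7] end={s2,s27,s41,s56,s57,s65,s7} — reject; 2/2 del acc.
'nzu': |S_i|=[56, 29, 6, 1] end={s65} ∉↓L; 3/3 single-dels accept.
'nyu': run [56, 29, 8, 1] end={s65} — reject; 3/3 deletions ∈↓L.
'zyyuu': run [56, 54, 45, 21, 5, 1] end={s65} rej; 5/5 single-dels accept.
'zcyuun': |S_i|=[56, 54, 41, 33, 17, 9, 1] end={s65} rej; 6/6 del acc.
'yzzzun': N↓-sim [56, 50, 44, 35, 22, 10, 1] end={s65} — reject; 6/6 single-dels accept.
6 obstructions.

min(Σ*\↓L) = [yc, nzu, nyu, zyyuu, zcyuun, yzzzun].


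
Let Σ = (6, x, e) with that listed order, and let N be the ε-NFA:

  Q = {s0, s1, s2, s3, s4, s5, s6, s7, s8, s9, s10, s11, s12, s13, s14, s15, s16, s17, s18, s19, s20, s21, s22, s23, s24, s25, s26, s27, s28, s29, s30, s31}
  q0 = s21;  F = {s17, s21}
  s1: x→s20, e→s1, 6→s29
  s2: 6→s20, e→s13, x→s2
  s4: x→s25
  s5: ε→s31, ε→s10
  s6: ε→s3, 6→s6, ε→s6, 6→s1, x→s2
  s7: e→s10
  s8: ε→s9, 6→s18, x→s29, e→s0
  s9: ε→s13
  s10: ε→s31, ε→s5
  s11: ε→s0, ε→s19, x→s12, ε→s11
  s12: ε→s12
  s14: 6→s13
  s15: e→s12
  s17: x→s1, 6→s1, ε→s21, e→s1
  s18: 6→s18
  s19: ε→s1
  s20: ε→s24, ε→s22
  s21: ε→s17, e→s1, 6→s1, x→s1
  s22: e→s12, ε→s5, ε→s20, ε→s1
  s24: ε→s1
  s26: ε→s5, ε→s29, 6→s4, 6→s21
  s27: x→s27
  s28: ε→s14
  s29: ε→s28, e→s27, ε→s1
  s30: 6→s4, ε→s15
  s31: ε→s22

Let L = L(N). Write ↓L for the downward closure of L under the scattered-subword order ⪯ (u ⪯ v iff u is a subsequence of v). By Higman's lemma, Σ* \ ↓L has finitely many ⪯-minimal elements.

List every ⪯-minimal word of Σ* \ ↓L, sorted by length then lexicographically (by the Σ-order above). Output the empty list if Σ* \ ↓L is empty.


min(Σ*\↓L) = [6, x, e].

|Q|=32, |F|=2, |δ|=58 (28 ε).
min D↑ (2 st, q0=0, F={1}): 0:6→1,x→1,e→1 1:6→1,x→1,e→1.
'6': N↓-sim [15, 13] end={s1,s10,s12,s13,s14,s20,s22,s24,s27,s28,s29,s31,…} rej; 1/1 single-dels accept.
'x': |S_i|=[15, 13] end={s1,s10,s12,s13,s14,s20,s22,s24,s27,s28,s29,s31,…} ∉↓L; 1/1 single-dels accept.
'e': run [15, 13] end={s1,s10,s12,s13,s14,s20,s22,s24,s27,s28,s29,s31,…} rej; 1/1 single-dels accept.
3 obstructions.


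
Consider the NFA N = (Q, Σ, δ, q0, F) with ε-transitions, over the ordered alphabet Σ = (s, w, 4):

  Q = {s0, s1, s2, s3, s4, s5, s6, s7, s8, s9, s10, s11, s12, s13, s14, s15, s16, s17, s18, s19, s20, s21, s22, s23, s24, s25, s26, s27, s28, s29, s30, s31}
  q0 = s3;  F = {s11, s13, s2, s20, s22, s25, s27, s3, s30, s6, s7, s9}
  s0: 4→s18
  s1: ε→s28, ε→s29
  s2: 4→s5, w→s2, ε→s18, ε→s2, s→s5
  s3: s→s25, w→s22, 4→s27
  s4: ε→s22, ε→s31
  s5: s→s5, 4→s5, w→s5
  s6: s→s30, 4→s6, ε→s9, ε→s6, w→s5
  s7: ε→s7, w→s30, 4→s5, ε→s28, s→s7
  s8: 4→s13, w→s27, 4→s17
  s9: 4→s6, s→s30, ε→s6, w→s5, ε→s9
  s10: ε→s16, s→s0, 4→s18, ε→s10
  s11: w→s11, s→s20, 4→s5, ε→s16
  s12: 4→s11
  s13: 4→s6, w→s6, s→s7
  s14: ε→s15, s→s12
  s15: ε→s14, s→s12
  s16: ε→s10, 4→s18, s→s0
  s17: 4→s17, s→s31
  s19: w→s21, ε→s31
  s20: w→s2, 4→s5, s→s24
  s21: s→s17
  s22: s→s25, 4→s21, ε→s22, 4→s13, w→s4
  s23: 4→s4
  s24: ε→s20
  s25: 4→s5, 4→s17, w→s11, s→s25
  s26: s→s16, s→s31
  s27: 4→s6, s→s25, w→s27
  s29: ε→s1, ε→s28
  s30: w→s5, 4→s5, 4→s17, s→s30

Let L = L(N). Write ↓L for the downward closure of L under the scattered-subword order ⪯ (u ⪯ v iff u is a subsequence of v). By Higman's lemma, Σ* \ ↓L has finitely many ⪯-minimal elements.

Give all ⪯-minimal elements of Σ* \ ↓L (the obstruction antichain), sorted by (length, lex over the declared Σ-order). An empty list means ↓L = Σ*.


A = [s4, 44w, w4ww, swsws].

|Q|=32, |F|=12, |δ|=83 (23 ε).
min D↑ (12 st, q0=0, F={5}): 0:s→1,w→2,4→3 1:s→1,w→4,4→5 2:s→1,w→2,4→6 3:s→1,w→3,4→7 4:s→8,w→4,4→5 5:s→5,w→5,4→5 6:s→9,w→7,4→7 7:s→10,w→5,4→7 8:s→8,w→11,4→5 9:s→9,w→10,4→5 10:s→10,w→5,4→5 11:s→5,w→11,4→5 (ε-aug+det+¬).
's4': run [23, 15, 4] end={s17,s18,s31,s5} ∉↓L; 2/2 deletions ∈↓L.
'44w': run [23, 20, 7, 1] end={s5} ∉↓L; 3/3 deletions ∈↓L.
'w4ww': run [23, 22, 11, 6, 1] end={s5} rej; 4/4 del acc.
'swsws': N↓-sim [23, 15, 12, 9, 3, 1] end={s5} rej; 5/5 single-dels accept.
4 words, ⪯-incomp.


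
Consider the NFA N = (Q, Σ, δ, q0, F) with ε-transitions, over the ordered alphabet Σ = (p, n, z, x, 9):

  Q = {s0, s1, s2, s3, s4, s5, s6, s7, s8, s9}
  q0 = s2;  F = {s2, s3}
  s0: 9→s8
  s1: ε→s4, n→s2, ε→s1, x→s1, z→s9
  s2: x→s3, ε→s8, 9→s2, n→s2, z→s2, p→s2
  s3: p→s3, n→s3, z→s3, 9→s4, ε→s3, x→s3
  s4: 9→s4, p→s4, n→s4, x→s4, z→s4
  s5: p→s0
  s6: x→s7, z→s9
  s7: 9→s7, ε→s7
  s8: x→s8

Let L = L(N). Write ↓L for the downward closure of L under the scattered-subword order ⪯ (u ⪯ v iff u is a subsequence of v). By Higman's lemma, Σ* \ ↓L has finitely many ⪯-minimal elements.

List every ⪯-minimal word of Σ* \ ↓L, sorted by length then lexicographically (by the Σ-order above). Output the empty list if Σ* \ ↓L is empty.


|Q|=10, |F|=2, |δ|=29 (5 ε).
min D↑ (3 st, q0=0, F={2}): 0:p→0,n→0,z→0,x→1,9→0 1:p→1,n→1,z→1,x→1,9→2 2:p→2,n→2,z→2,x→2,9→2.
'x9': N↓-sim [4, 3, 1] end={s4} rej; 2/2 del acc.
1 minimals (antichain).

A = [x9].


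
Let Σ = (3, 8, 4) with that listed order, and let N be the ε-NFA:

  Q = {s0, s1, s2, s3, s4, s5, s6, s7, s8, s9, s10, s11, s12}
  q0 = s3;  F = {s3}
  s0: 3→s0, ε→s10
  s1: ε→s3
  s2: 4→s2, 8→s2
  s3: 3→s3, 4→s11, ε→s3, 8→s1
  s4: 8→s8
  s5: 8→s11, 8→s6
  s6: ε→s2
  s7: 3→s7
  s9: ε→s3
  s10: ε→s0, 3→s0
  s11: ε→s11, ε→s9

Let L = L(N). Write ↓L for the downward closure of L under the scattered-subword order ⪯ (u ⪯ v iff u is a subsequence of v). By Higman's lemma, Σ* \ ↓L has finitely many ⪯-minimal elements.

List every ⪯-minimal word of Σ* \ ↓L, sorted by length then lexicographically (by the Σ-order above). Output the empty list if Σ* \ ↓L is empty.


Antichain: [].

|Q|=13, |F|=1, |δ|=19 (8 ε).
min D↑ (1 st, q0=0, F={}): 0:3→0,8→0,4→0 (ε-aug+det+¬).
L(D↑) = ∅ ⇒ ↓L = Σ*.


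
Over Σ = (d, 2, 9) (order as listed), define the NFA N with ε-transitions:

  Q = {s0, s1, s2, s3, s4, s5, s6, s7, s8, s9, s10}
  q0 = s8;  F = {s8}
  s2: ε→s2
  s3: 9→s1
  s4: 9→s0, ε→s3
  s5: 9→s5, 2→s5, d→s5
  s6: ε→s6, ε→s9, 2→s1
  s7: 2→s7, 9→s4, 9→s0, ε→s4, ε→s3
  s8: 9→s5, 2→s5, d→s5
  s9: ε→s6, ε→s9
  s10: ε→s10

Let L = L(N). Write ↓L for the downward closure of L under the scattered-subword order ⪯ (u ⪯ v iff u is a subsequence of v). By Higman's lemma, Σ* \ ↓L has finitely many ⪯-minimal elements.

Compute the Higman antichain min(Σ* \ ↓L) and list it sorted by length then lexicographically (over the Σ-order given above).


|Q|=11, |F|=1, |δ|=21 (9 ε).
min D↑ (2 st, q0=0, F={1}): 0:d→1,2→1,9→1 1:d→1,2→1,9→1 (ε-aug+det+¬).
'd': |S_i|=[2, 1] end={s5} — reject; 1/1 deletions ∈↓L.
'2': run [2, 1] end={s5} rej; 1/1 deletions ∈↓L.
'9': N↓-sim [2, 1] end={s5} — reject; 1/1 deletions ∈↓L.
3 words, ⪯-incomp.

min(Σ*\↓L) = [d, 2, 9].


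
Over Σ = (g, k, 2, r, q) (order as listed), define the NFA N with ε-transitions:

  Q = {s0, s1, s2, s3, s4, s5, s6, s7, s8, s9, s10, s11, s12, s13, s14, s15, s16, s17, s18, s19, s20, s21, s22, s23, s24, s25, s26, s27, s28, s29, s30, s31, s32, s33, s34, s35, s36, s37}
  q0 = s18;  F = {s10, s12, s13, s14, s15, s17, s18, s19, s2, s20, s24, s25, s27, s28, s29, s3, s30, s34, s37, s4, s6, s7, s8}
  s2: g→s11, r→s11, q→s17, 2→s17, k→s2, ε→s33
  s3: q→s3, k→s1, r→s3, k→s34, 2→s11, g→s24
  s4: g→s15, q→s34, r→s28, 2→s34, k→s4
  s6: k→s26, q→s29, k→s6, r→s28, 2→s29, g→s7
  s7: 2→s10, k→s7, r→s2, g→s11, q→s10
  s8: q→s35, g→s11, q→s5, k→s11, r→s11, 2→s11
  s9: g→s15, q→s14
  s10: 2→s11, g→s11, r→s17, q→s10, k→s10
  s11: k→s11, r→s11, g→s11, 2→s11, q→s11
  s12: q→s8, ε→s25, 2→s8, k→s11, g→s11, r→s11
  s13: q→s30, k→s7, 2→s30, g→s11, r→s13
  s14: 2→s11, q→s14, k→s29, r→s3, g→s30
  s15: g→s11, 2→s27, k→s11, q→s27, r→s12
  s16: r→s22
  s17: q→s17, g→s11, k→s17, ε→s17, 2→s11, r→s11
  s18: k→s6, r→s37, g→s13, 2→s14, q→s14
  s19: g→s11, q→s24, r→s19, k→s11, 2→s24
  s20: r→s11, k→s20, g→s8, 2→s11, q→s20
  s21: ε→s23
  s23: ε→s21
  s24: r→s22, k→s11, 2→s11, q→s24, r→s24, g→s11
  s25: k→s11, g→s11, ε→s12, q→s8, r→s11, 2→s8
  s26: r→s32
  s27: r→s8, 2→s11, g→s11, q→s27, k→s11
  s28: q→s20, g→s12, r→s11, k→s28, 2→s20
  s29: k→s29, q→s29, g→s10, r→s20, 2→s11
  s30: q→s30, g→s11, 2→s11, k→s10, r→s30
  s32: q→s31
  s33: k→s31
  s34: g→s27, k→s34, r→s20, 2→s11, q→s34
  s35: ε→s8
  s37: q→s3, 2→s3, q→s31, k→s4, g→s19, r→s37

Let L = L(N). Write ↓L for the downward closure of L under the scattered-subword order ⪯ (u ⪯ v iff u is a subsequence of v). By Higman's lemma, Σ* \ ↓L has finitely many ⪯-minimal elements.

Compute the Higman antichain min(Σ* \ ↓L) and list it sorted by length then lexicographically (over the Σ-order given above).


|Q|=38, |F|=23, |δ|=138 (7 ε).
min D↑ (23 st, q0=0, F={5}): 0:g→1,k→2,2→3,r→4,q→3 1:g→5,k→6,2→7,r→1,q→7 2:g→6,k→2,2→8,r→9,q→8 3:g→7,k→8,2→5,r→10,q→3 4:g→11,k→12,2→10,r→4,q→10 5:g→5,k→5,2→5,r→5,q→5 6:g→5,k→6,2→13,r→14,q→13 7:g→5,k→13,2→5,r→7,q→7 8:g→13,k→8,2→5,r→15,q→8 9:g→16,k→9,2→15,r→5,q→15 10:g→17,k→18,2→5,r→10,q→10 11:g→5,k→5,2→17,r→11,q→17 12:g→19,k→12,2→18,r→9,q→18 13:g→5,k→13,2→5,r→20,q→13 14:g→5,k→14,2→20,r→5,q→20 15:g→21,k→15,2→5,r→5,q→15 16:g→5,k→5,2→21,r→5,q→21 17:g→5,k→5,2→5,r→17,q→17 18:g→22,k→18,2→5,r→15,q→18 19:g→5,k→5,2→22,r→16,q→22 20:g→5,k→20,2→5,r→5,q→20 21:g→5,k→5,2→5,r→5,q→21 22:g→5,k→5,2→5,r→21,q→22 (ε-aug+det+¬).
'gg': N↓-sim [32, 19, 1] end={s11} ∉↓L; 2/2 single-dels accept.
'22': |S_i|=[32, 16, 1] end={s11} — reject; 2/2 deletions ∈↓L.
'q2': run [32, 17, 1] end={s11} rej; 2/2 single-dels accept.
'krr': |S_i|=[32, 23, 13, 1] end={s11} ∉↓L; 3/3 deletions ∈↓L.
'rgk': N↓-sim [32, 27, 11, 1] end={s11} ∉↓L; 3/3 del acc.
5 obstructions.

Antichain: [gg, 22, q2, krr, rgk].


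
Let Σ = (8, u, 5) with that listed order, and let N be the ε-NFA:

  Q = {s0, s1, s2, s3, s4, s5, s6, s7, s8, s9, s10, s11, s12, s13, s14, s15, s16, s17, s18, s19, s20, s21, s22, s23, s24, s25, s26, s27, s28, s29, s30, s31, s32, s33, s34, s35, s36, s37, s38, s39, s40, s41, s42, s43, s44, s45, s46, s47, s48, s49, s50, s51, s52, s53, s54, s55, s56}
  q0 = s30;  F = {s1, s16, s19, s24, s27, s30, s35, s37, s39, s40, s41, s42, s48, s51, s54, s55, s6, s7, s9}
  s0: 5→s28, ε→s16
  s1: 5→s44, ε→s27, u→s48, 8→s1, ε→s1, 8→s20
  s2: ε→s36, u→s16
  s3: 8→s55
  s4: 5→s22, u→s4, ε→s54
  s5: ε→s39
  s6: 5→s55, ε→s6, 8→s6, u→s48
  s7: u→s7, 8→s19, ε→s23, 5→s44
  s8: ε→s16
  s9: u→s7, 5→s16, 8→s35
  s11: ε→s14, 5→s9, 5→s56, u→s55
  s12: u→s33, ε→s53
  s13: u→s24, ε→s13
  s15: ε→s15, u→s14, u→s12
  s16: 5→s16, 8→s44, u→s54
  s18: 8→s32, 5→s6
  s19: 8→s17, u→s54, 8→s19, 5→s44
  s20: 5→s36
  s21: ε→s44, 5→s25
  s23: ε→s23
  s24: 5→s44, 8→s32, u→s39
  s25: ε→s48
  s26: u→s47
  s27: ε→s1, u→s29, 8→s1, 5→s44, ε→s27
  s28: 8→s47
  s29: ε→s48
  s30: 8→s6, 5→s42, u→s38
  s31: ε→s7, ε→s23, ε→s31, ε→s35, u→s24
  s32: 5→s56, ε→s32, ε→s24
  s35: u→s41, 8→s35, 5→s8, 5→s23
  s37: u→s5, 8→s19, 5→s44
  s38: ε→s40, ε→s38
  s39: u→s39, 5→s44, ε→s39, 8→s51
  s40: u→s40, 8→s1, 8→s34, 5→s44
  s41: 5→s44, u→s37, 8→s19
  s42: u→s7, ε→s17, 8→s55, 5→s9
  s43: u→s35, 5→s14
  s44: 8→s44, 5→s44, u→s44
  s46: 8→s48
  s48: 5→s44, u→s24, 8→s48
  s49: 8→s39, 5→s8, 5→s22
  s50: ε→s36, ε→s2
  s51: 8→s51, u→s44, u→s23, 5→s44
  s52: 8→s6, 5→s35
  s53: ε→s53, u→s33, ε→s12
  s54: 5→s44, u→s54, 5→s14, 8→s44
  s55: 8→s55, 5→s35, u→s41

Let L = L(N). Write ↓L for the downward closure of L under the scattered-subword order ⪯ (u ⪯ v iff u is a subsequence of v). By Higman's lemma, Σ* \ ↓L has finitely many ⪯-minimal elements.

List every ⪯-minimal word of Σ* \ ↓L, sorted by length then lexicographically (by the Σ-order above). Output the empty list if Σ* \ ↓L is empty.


A = [u5, 5558, 5u8u8, 8uuu8u].

|Q|=57, |F|=19, |δ|=128 (33 ε).
min D↑ (19 st, q0=0, F={7}): 0:8→1,u→2,5→3 1:8→1,u→4,5→5 2:8→6,u→2,5→7 3:8→5,u→8,5→9 4:8→4,u→10,5→7 5:8→5,u→11,5→12 6:8→6,u→4,5→7 7:8→7,u→7,5→7 8:8→13,u→8,5→7 9:8→12,u→8,5→14 10:8→10,u→15,5→7 11:8→13,u→16,5→7 12:8→12,u→11,5→14 13:8→13,u→17,5→7 14:8→7,u→17,5→14 15:8→18,u→15,5→7 16:8→13,u→15,5→7 17:8→7,u→17,5→7 18:8→18,u→7,5→7 [Hopcroft].
'u5': |S_i|=[32, 24, 4] end={s14,s36,s44,s56} rej; 2/2 deletions ∈↓L.
'5558': |S_i|=[32, 20, 16, 6, 1] end={s44} ∉↓L; 4/4 single-dels accept.
'5u8u8': run [32, 20, 12, 7, 4, 1] end={s44} ∉↓L; 5/5 del acc.
'8uuu8u': run [32, 26, 16, 13, 7, 3, 2] end={s23,s44} ∉↓L; 6/6 deletions ∈↓L.
4 words, ⪯-incomp.


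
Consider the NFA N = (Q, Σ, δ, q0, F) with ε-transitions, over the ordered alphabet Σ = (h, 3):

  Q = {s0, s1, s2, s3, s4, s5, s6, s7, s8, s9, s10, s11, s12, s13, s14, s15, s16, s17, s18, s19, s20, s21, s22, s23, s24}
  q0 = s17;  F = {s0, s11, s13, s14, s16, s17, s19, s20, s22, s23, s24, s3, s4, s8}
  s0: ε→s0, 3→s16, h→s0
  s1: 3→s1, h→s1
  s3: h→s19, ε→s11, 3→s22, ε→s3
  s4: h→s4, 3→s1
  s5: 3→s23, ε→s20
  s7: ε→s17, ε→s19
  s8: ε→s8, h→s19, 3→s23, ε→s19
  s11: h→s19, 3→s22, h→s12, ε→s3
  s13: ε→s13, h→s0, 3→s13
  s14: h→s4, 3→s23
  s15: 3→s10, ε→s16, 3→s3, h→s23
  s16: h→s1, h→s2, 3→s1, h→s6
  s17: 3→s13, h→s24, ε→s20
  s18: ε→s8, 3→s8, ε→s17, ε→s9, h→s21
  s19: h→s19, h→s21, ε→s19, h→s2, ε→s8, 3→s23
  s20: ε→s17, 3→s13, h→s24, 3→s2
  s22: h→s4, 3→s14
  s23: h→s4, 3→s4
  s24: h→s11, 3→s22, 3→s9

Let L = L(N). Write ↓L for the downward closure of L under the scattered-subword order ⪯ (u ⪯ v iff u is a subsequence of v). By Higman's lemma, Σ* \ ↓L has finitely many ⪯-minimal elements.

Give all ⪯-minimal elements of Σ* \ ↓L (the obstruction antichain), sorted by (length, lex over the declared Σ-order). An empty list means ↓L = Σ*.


|Q|=25, |F|=14, |δ|=61 (18 ε).
min D↑ (12 st, q0=0, F={11}): 0:h→1,3→2 1:h→3,3→4 2:h→5,3→2 3:h→6,3→4 4:h→7,3→8 5:h→5,3→9 6:h→6,3→10 7:h→7,3→11 8:h→7,3→10 9:h→11,3→11 10:h→7,3→7 11:h→11,3→11 [Hopcroft].
'h3h3': run [20, 17, 9, 4, 1] end={s1} ∉↓L; 4/4 single-dels accept.
'3h3h': N↓-sim [20, 11, 6, 4, 3] end={s1,s2,s6} — reject; 4/4 deletions ∈↓L.
'3h33': run [20, 11, 6, 4, 1] end={s1} — reject; 4/4 deletions ∈↓L.
'hhh333': |S_i|=[20, 17, 15, 11, 6, 2, 1] end={s1} — reject; 6/6 deletions ∈↓L.
'h33333': N↓-sim [20, 17, 9, 4, 3, 2, 1] end={s1} rej; 6/6 deletions ∈↓L.
5 words, ⪯-incomp.

A = [h3h3, 3h3h, 3h33, hhh333, h33333].


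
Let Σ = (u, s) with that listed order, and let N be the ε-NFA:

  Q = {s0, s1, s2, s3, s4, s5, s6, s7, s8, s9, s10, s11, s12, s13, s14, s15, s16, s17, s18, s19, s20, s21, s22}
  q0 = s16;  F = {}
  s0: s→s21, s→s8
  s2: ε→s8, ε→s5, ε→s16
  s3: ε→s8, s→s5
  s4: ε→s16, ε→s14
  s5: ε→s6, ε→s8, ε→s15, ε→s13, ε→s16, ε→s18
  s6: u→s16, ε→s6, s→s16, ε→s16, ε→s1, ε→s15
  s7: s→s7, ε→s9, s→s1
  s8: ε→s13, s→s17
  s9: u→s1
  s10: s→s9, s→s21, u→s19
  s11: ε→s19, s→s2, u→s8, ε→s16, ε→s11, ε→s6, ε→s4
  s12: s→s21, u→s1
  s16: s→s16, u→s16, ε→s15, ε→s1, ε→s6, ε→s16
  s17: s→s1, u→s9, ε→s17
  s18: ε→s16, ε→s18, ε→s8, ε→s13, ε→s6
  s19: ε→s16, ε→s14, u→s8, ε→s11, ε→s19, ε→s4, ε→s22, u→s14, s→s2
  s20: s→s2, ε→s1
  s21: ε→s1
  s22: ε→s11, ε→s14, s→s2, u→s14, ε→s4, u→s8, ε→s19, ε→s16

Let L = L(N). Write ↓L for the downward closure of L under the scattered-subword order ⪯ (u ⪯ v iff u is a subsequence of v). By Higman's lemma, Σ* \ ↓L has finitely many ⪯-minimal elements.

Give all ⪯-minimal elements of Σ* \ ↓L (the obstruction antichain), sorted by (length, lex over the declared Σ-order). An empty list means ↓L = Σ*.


|Q|=23, |F|=0, |δ|=73 (46 ε).
min D↑ (1 st, q0=0, F={0}): 0:u→0,s→0 (ε-aug+det+¬).
ε ∈ L(D↑) — L = ∅.

min(Σ*\↓L) = [ε].


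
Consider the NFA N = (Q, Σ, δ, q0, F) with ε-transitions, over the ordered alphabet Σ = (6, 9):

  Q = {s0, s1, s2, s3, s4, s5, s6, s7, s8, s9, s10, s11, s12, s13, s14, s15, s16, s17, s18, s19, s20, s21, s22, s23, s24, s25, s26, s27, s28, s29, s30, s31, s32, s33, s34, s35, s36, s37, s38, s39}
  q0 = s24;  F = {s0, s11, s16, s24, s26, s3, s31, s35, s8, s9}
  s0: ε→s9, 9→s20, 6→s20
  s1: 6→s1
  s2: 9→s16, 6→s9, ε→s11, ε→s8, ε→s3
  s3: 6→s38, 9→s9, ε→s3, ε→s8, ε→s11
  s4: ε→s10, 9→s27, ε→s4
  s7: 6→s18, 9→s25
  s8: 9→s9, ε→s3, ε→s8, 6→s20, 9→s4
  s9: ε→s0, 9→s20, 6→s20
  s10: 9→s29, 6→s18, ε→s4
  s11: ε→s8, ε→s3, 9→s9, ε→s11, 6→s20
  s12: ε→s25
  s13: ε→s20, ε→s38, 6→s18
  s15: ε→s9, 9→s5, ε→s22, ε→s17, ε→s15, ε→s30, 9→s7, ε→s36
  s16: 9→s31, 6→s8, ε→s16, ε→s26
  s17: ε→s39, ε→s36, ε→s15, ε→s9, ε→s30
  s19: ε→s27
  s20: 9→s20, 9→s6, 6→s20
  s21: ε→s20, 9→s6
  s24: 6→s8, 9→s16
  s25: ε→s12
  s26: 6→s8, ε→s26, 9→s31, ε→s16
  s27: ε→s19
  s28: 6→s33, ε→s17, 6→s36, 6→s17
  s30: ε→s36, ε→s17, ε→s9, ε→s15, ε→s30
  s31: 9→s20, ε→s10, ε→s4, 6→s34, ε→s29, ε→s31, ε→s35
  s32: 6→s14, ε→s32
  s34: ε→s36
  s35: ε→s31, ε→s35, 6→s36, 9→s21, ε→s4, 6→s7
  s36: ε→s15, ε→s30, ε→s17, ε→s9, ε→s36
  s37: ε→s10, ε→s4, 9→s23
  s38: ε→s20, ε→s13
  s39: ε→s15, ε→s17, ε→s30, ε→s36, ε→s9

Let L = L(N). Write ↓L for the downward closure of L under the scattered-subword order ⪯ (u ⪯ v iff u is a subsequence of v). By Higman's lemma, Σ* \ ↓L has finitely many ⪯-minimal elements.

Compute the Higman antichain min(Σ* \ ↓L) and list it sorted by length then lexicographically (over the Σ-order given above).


Antichain: [66, 699, 999].

|Q|=40, |F|=10, |δ|=110 (68 ε).
min D↑ (6 st, q0=0, F={3}): 0:6→1,9→2 1:6→3,9→4 2:6→1,9→5 3:6→3,9→3 4:6→3,9→3 5:6→4,9→3 [Hopcroft].
'66': |S_i|=[32, 26, 5] end={s13,s18,s20,s38,s6} — reject; 2/2 del acc.
'699': |S_i|=[32, 26, 14, 7] end={s12,s19,s20,s25,s27,s29,s6} ∉↓L; 3/3 single-dels accept.
'999': N↓-sim [32, 31, 24, 11] end={s12,s18,s19,s20,s21,s25,s27,s29,s5,s6,s7} rej; 3/3 del acc.
3 words, ⪯-incomp.


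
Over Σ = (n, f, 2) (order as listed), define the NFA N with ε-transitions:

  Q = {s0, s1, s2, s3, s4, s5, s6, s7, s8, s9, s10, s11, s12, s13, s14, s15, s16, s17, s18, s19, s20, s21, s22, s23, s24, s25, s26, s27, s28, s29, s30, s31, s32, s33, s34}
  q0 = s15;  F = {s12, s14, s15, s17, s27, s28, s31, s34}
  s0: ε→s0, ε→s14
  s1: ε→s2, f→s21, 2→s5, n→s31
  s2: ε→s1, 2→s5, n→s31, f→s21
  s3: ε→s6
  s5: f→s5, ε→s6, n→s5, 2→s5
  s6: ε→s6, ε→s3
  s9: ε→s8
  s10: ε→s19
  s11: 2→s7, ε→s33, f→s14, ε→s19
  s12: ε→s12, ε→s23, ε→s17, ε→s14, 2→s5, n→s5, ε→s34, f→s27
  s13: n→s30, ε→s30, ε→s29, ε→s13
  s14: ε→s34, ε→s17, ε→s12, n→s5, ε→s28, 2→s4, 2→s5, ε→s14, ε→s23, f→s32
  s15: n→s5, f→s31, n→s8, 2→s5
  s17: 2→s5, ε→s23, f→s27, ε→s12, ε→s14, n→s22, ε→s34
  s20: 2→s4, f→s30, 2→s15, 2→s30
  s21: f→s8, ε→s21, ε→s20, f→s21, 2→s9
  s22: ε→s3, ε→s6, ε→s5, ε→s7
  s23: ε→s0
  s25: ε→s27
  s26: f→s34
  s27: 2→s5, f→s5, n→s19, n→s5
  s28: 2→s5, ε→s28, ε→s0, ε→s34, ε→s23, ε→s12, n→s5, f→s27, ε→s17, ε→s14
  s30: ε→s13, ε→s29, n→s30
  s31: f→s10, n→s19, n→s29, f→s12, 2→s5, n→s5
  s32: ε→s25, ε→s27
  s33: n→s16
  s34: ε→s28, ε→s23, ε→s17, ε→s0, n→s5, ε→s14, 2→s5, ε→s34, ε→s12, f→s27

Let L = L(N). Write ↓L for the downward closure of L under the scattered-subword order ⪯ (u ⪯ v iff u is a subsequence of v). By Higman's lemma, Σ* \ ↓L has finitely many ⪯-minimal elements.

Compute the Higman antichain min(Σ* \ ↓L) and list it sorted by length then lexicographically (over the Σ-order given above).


|Q|=35, |F|=8, |δ|=108 (56 ε).
min D↑ (5 st, q0=0, F={1}): 0:n→1,f→2,2→1 1:n→1,f→1,2→1 2:n→1,f→3,2→1 3:n→1,f→4,2→1 4:n→1,f→1,2→1.
'n': run [22, 8] end={s19,s22,s29,s3,s5,s6,s7,s8} — reject; 1/1 del acc.
'2': |S_i|=[22, 4] end={s3,s4,s5,s6} rej; 1/1 single-dels accept.
'ffff': |S_i|=[22, 20, 18, 7, 3] end={s3,s5,s6} rej; 4/4 single-dels accept.
3 minimals (antichain).

min(Σ*\↓L) = [n, 2, ffff].


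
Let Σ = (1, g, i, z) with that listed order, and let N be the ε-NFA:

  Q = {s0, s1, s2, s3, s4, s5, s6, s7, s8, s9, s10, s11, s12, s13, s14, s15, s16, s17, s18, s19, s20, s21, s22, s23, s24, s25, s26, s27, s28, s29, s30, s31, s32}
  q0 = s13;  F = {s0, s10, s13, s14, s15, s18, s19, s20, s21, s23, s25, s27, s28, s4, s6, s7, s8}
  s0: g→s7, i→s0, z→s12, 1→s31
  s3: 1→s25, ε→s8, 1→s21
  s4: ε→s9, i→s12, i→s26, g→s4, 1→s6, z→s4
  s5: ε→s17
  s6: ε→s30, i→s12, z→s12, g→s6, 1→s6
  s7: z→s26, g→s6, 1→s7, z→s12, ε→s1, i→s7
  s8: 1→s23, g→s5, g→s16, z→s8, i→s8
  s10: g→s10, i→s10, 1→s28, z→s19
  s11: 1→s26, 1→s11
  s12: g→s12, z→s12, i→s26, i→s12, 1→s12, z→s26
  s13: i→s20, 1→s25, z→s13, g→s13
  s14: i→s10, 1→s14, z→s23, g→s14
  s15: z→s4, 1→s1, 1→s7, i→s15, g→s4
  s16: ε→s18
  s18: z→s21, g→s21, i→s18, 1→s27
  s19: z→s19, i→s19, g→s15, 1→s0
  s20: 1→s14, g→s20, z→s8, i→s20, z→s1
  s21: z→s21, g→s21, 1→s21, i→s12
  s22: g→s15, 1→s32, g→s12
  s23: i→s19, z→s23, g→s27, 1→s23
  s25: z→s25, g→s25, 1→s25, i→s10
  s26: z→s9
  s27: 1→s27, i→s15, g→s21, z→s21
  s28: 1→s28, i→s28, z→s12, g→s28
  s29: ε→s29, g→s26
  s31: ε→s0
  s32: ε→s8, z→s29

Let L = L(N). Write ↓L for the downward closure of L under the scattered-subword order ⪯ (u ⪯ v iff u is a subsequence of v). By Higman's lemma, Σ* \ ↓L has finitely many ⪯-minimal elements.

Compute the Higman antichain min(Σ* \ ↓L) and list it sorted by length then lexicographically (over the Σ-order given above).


|Q|=33, |F|=17, |δ|=98 (9 ε).
min D↑ (18 st, q0=0, F={10}): 0:1→1,g→0,i→2,z→0 1:1→1,g→1,i→3,z→1 2:1→4,g→2,i→2,z→5 3:1→6,g→3,i→3,z→7 4:1→4,g→4,i→3,z→8 5:1→8,g→9,i→5,z→5 6:1→6,g→6,i→6,z→10 7:1→11,g→12,i→7,z→7 8:1→8,g→13,i→7,z→8 9:1→13,g→14,i→9,z→14 10:1→10,g→10,i→10,z→10 11:1→11,g→15,i→11,z→10 12:1→15,g→16,i→12,z→16 13:1→13,g→14,i→12,z→14 14:1→14,g→14,i→10,z→14 15:1→15,g→17,i→15,z→10 16:1→17,g→16,i→10,z→16 17:1→17,g→17,i→10,z→10.
'1i1z': run [26, 19, 14, 10, 3] end={s12,s26,s9} rej; 4/4 deletions ∈↓L.
'izggi': N↓-sim [26, 24, 20, 15, 7, 3] end={s12,s26,s9} rej; 5/5 single-dels accept.
'izgzi': run [26, 24, 20, 15, 7, 3] end={s12,s26,s9} — reject; 5/5 single-dels accept.
3 obstructions.

min(Σ*\↓L) = [1i1z, izggi, izgzi].


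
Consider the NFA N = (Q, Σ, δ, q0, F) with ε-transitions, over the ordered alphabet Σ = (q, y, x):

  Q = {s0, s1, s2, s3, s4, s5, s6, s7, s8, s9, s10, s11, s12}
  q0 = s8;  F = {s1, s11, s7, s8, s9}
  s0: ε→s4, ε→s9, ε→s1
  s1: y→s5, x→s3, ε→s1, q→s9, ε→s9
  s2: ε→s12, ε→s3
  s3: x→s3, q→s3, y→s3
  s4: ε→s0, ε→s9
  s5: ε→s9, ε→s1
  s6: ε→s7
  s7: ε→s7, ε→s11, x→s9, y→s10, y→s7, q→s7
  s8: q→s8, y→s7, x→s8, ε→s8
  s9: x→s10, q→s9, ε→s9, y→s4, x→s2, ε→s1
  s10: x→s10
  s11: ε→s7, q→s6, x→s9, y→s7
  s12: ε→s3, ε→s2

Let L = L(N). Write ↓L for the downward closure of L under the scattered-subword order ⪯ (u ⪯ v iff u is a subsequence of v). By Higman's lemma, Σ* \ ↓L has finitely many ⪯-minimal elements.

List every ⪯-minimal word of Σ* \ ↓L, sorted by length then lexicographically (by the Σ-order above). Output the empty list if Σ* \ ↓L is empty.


min(Σ*\↓L) = [yxx].

|Q|=13, |F|=5, |δ|=41 (20 ε).
min D↑ (4 st, q0=0, F={3}): 0:q→0,y→1,x→0 1:q→1,y→1,x→2 2:q→2,y→2,x→3 3:q→3,y→3,x→3 [Hopcroft].
'yxx': run [13, 12, 9, 4] end={s10,s12,s2,s3} — reject; 3/3 deletions ∈↓L.
1 obstructions.


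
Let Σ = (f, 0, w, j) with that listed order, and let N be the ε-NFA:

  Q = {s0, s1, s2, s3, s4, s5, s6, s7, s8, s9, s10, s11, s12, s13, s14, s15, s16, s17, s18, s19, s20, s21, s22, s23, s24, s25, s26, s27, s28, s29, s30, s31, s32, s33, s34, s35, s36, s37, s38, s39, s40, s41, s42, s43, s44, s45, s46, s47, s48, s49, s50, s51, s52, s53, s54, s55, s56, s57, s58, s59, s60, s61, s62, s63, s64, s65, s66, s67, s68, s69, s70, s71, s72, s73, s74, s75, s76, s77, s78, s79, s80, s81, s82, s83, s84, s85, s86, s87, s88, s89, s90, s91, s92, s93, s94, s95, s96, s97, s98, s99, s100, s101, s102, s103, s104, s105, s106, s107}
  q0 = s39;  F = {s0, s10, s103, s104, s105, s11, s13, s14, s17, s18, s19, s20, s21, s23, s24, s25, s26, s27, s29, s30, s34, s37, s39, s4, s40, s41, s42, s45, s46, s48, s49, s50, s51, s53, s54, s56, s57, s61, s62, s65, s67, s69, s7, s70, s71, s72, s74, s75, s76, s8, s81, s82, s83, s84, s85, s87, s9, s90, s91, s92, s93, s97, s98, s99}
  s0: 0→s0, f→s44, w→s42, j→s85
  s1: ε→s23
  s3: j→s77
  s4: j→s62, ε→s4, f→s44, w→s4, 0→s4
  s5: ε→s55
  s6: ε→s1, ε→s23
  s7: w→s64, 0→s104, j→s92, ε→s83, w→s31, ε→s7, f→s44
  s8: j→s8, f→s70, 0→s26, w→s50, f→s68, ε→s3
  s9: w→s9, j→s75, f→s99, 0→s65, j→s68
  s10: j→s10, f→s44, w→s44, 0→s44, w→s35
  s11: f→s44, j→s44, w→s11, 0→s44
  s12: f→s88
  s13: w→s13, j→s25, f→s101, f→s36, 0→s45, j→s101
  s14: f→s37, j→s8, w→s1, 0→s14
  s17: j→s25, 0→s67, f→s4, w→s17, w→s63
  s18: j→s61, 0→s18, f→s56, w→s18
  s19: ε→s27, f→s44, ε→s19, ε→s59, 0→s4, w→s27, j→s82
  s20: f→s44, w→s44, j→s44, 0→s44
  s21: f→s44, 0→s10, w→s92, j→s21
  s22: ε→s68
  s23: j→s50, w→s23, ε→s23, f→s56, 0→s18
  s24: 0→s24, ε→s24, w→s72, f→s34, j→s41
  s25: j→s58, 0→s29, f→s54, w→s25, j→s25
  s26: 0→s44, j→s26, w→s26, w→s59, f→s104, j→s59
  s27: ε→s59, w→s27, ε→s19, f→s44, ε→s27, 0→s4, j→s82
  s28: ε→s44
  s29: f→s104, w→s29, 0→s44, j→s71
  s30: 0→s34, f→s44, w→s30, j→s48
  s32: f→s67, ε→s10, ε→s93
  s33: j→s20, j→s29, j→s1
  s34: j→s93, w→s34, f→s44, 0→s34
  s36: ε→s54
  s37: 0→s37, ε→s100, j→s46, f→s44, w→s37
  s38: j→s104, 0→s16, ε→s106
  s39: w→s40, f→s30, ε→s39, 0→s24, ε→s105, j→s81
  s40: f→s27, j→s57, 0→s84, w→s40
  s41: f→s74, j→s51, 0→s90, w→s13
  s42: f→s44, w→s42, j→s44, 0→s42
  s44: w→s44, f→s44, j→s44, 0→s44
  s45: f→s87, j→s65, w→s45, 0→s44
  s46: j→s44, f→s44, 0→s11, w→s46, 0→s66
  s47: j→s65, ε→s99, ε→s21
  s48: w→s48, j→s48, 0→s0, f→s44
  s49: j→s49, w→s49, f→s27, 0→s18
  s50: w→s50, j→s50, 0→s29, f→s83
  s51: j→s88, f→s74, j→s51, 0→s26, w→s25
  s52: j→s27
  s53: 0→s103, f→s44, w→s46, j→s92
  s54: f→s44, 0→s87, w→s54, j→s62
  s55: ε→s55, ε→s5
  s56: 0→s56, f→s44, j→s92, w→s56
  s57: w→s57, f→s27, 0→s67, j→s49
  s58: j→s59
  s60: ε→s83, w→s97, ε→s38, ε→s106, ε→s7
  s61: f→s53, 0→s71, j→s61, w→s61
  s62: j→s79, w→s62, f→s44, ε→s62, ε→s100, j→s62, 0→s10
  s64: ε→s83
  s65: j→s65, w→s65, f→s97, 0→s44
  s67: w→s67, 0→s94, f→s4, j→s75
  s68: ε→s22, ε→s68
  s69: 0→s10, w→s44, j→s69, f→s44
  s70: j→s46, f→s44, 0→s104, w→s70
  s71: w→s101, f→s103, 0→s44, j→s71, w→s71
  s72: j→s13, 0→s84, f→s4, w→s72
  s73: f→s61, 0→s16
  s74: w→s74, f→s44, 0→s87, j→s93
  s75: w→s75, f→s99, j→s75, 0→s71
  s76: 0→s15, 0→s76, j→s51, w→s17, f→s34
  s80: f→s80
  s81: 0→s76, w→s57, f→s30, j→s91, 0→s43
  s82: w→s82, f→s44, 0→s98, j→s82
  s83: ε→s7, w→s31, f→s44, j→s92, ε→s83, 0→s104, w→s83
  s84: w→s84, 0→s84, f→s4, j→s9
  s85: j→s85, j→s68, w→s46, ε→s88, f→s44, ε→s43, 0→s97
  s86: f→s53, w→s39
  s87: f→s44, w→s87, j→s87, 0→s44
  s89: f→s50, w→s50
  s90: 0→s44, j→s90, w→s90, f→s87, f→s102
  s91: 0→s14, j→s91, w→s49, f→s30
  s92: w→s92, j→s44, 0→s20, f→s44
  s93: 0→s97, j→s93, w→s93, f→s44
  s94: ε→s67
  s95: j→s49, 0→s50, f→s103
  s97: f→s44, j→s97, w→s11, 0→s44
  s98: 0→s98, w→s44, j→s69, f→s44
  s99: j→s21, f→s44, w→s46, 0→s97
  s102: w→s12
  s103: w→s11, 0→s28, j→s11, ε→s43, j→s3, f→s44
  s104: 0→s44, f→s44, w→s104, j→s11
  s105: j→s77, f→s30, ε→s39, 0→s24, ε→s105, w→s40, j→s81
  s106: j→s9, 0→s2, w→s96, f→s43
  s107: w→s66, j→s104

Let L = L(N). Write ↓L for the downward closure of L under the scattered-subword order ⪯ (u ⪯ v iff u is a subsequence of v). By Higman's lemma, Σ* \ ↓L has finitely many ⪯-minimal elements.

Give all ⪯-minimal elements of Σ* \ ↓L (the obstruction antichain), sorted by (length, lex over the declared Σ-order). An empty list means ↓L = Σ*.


|Q|=108, |F|=64, |δ|=356 (46 ε).
min D↑ (62 st, q0=0, F={5}): 0:f→1,0→2,w→3,j→4 1:f→5,0→6,w→1,j→7 2:f→6,0→2,w→8,j→9 3:f→10,0→11,w→3,j→12 4:f→1,0→13,w→12,j→14 5:f→5,0→5,w→5,j→5 6:f→5,0→6,w→6,j→15 7:f→5,0→16,w→7,j→7 8:f→17,0→11,w→8,j→18 9:f→19,0→20,w→18,j→21 10:f→5,0→17,w→10,j→22 11:f→17,0→11,w→11,j→23 12:f→10,0→24,w→12,j→25 13:f→6,0→13,w→26,j→21 14:f→1,0→27,w→25,j→14 15:f→5,0→28,w→15,j→15 16:f→5,0→16,w→29,j→30 17:f→5,0→17,w→17,j→31 18:f→32,0→33,w→18,j→34 19:f→5,0→35,w→19,j→15 20:f→35,0→5,w→20,j→20 21:f→19,0→36,w→34,j→21 22:f→5,0→37,w→22,j→22 23:f→38,0→39,w→23,j→40 24:f→17,0→24,w→24,j→40 25:f→10,0→41,w→25,j→25 26:f→17,0→24,w→26,j→34 27:f→42,0→27,w→43,j→44 28:f→5,0→5,w→45,j→28 29:f→5,0→29,w→29,j→5 30:f→5,0→28,w→46,j→30 31:f→5,0→47,w→31,j→31 32:f→5,0→35,w→32,j→31 33:f→35,0→5,w→33,j→39 34:f→32,0→48,w→34,j→34 35:f→5,0→5,w→35,j→35 36:f→49,0→5,w→36,j→36 37:f→5,0→37,w→5,j→50 38:f→5,0→28,w→46,j→51 39:f→28,0→5,w→39,j→39 40:f→38,0→52,w→40,j→40 41:f→53,0→41,w→41,j→54 42:f→5,0→42,w→42,j→46 43:f→53,0→41,w→43,j→55 44:f→56,0→36,w→55,j→44 45:f→5,0→5,w→45,j→5 46:f→5,0→45,w→46,j→5 47:f→5,0→5,w→5,j→47 48:f→49,0→5,w→48,j→52 49:f→5,0→5,w→49,j→45 50:f→5,0→47,w→5,j→50 51:f→5,0→47,w→57,j→51 52:f→58,0→5,w→52,j→52 53:f→5,0→53,w→53,j→57 54:f→59,0→52,w→54,j→54 55:f→60,0→48,w→55,j→55 56:f→5,0→49,w→56,j→46 57:f→5,0→61,w→57,j→5 58:f→5,0→5,w→45,j→45 59:f→5,0→58,w→46,j→57 60:f→5,0→49,w→60,j→57 61:f→5,0→5,w→5,j→5 [Hopcroft].
'ff': N↓-sim [88, 52, 2] end={s44,s88} rej; 2/2 deletions ∈↓L.
'0j00': N↓-sim [88, 76, 56, 25, 2] end={s28,s44} — reject; 4/4 del acc.
'fj0wj': N↓-sim [88, 52, 28, 17, 6, 1] end={s44} rej; 5/5 deletions ∈↓L.
'wfj0w': N↓-sim [88, 77, 40, 17, 6, 2] end={s35,s44} ∉↓L; 5/5 single-dels accept.
'w0jfwj': N↓-sim [88, 77, 47, 33, 17, 7, 1] end={s44} ∉↓L; 6/6 del acc.
'jj0fjj': |S_i|=[88, 82, 69, 50, 23, 8, 2] end={s44,s77} rej; 6/6 single-dels accept.
6 words, ⪯-incomp.

A = [ff, 0j00, fj0wj, wfj0w, w0jfwj, jj0fjj].
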